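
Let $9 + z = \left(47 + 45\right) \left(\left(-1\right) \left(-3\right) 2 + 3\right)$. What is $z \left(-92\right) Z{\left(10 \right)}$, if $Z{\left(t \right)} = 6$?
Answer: $-452088$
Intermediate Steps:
$z = 819$ ($z = -9 + \left(47 + 45\right) \left(\left(-1\right) \left(-3\right) 2 + 3\right) = -9 + 92 \left(3 \cdot 2 + 3\right) = -9 + 92 \left(6 + 3\right) = -9 + 92 \cdot 9 = -9 + 828 = 819$)
$z \left(-92\right) Z{\left(10 \right)} = 819 \left(-92\right) 6 = \left(-75348\right) 6 = -452088$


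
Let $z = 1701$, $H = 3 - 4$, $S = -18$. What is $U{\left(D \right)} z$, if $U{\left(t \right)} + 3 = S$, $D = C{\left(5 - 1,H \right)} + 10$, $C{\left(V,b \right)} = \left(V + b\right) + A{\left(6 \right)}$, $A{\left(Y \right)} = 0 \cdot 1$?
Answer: $-35721$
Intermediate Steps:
$A{\left(Y \right)} = 0$
$H = -1$ ($H = 3 - 4 = -1$)
$C{\left(V,b \right)} = V + b$ ($C{\left(V,b \right)} = \left(V + b\right) + 0 = V + b$)
$D = 13$ ($D = \left(\left(5 - 1\right) - 1\right) + 10 = \left(4 - 1\right) + 10 = 3 + 10 = 13$)
$U{\left(t \right)} = -21$ ($U{\left(t \right)} = -3 - 18 = -21$)
$U{\left(D \right)} z = \left(-21\right) 1701 = -35721$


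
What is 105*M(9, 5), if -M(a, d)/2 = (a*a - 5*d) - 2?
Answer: -11340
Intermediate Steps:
M(a, d) = 4 - 2*a² + 10*d (M(a, d) = -2*((a*a - 5*d) - 2) = -2*((a² - 5*d) - 2) = -2*(-2 + a² - 5*d) = 4 - 2*a² + 10*d)
105*M(9, 5) = 105*(4 - 2*9² + 10*5) = 105*(4 - 2*81 + 50) = 105*(4 - 162 + 50) = 105*(-108) = -11340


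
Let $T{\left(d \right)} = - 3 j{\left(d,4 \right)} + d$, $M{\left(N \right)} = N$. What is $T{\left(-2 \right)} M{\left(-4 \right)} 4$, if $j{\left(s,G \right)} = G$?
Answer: $224$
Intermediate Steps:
$T{\left(d \right)} = -12 + d$ ($T{\left(d \right)} = \left(-3\right) 4 + d = -12 + d$)
$T{\left(-2 \right)} M{\left(-4 \right)} 4 = \left(-12 - 2\right) \left(-4\right) 4 = \left(-14\right) \left(-4\right) 4 = 56 \cdot 4 = 224$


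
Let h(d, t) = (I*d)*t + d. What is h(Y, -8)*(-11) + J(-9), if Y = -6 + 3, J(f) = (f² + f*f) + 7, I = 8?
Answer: -1910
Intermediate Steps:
J(f) = 7 + 2*f² (J(f) = (f² + f²) + 7 = 2*f² + 7 = 7 + 2*f²)
Y = -3
h(d, t) = d + 8*d*t (h(d, t) = (8*d)*t + d = 8*d*t + d = d + 8*d*t)
h(Y, -8)*(-11) + J(-9) = -3*(1 + 8*(-8))*(-11) + (7 + 2*(-9)²) = -3*(1 - 64)*(-11) + (7 + 2*81) = -3*(-63)*(-11) + (7 + 162) = 189*(-11) + 169 = -2079 + 169 = -1910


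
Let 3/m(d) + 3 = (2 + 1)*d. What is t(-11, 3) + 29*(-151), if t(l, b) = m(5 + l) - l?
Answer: -30577/7 ≈ -4368.1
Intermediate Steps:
m(d) = 3/(-3 + 3*d) (m(d) = 3/(-3 + (2 + 1)*d) = 3/(-3 + 3*d))
t(l, b) = 1/(4 + l) - l (t(l, b) = 1/(-1 + (5 + l)) - l = 1/(4 + l) - l)
t(-11, 3) + 29*(-151) = (1 - 1*(-11)*(4 - 11))/(4 - 11) + 29*(-151) = (1 - 1*(-11)*(-7))/(-7) - 4379 = -(1 - 77)/7 - 4379 = -⅐*(-76) - 4379 = 76/7 - 4379 = -30577/7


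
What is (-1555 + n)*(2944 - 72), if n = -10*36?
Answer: -5499880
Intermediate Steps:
n = -360
(-1555 + n)*(2944 - 72) = (-1555 - 360)*(2944 - 72) = -1915*2872 = -5499880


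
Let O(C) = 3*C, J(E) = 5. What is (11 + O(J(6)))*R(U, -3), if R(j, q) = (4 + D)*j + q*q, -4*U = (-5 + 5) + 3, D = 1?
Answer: 273/2 ≈ 136.50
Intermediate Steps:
U = -¾ (U = -((-5 + 5) + 3)/4 = -(0 + 3)/4 = -¼*3 = -¾ ≈ -0.75000)
R(j, q) = q² + 5*j (R(j, q) = (4 + 1)*j + q*q = 5*j + q² = q² + 5*j)
(11 + O(J(6)))*R(U, -3) = (11 + 3*5)*((-3)² + 5*(-¾)) = (11 + 15)*(9 - 15/4) = 26*(21/4) = 273/2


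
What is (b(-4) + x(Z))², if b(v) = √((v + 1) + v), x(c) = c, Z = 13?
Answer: (13 + I*√7)² ≈ 162.0 + 68.79*I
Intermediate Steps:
b(v) = √(1 + 2*v) (b(v) = √((1 + v) + v) = √(1 + 2*v))
(b(-4) + x(Z))² = (√(1 + 2*(-4)) + 13)² = (√(1 - 8) + 13)² = (√(-7) + 13)² = (I*√7 + 13)² = (13 + I*√7)²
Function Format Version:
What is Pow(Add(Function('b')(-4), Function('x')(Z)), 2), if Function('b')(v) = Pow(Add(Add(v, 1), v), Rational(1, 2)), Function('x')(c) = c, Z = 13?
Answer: Pow(Add(13, Mul(I, Pow(7, Rational(1, 2)))), 2) ≈ Add(162.00, Mul(68.790, I))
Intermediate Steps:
Function('b')(v) = Pow(Add(1, Mul(2, v)), Rational(1, 2)) (Function('b')(v) = Pow(Add(Add(1, v), v), Rational(1, 2)) = Pow(Add(1, Mul(2, v)), Rational(1, 2)))
Pow(Add(Function('b')(-4), Function('x')(Z)), 2) = Pow(Add(Pow(Add(1, Mul(2, -4)), Rational(1, 2)), 13), 2) = Pow(Add(Pow(Add(1, -8), Rational(1, 2)), 13), 2) = Pow(Add(Pow(-7, Rational(1, 2)), 13), 2) = Pow(Add(Mul(I, Pow(7, Rational(1, 2))), 13), 2) = Pow(Add(13, Mul(I, Pow(7, Rational(1, 2)))), 2)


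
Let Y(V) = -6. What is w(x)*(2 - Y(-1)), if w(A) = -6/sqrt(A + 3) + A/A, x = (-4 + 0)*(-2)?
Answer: 8 - 48*sqrt(11)/11 ≈ -6.4725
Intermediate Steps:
x = 8 (x = -4*(-2) = 8)
w(A) = 1 - 6/sqrt(3 + A) (w(A) = -6/sqrt(3 + A) + 1 = 1 - 6/sqrt(3 + A))
w(x)*(2 - Y(-1)) = (1 - 6/sqrt(3 + 8))*(2 - 1*(-6)) = (1 - 6*sqrt(11)/11)*(2 + 6) = (1 - 6*sqrt(11)/11)*8 = 8 - 48*sqrt(11)/11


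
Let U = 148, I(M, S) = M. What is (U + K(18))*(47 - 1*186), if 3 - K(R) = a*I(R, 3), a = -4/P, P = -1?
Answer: -10981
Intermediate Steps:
a = 4 (a = -4/(-1) = -4*(-1) = 4)
K(R) = 3 - 4*R
(U + K(18))*(47 - 1*186) = (148 + (3 - 4*18))*(47 - 1*186) = (148 + (3 - 72))*(47 - 186) = (148 - 69)*(-139) = 79*(-139) = -10981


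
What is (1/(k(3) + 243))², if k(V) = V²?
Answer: 1/63504 ≈ 1.5747e-5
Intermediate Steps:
(1/(k(3) + 243))² = (1/(3² + 243))² = (1/(9 + 243))² = (1/252)² = 1/63504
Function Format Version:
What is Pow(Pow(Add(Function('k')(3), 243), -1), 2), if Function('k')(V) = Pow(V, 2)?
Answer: Rational(1, 63504) ≈ 1.5747e-5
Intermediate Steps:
Pow(Pow(Add(Function('k')(3), 243), -1), 2) = Pow(Pow(Add(Pow(3, 2), 243), -1), 2) = Pow(Pow(Add(9, 243), -1), 2) = Pow(Pow(252, -1), 2) = Pow(Rational(1, 252), 2) = Rational(1, 63504)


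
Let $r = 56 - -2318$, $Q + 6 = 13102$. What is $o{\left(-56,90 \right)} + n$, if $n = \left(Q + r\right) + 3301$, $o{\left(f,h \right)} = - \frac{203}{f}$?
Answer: $\frac{150197}{8} \approx 18775.0$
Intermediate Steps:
$Q = 13096$ ($Q = -6 + 13102 = 13096$)
$r = 2374$ ($r = 56 + 2318 = 2374$)
$n = 18771$ ($n = \left(13096 + 2374\right) + 3301 = 15470 + 3301 = 18771$)
$o{\left(-56,90 \right)} + n = - \frac{203}{-56} + 18771 = \left(-203\right) \left(- \frac{1}{56}\right) + 18771 = \frac{29}{8} + 18771 = \frac{150197}{8}$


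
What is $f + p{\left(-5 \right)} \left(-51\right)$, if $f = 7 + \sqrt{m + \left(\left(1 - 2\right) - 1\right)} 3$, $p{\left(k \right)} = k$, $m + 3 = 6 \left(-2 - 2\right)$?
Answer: $262 + 3 i \sqrt{29} \approx 262.0 + 16.155 i$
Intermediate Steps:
$m = -27$ ($m = -3 + 6 \left(-2 - 2\right) = -3 + 6 \left(-4\right) = -3 - 24 = -27$)
$f = 7 + 3 i \sqrt{29}$ ($f = 7 + \sqrt{-27 + \left(\left(1 - 2\right) - 1\right)} 3 = 7 + \sqrt{-27 - 2} \cdot 3 = 7 + \sqrt{-29} \cdot 3 = 7 + i \sqrt{29} \cdot 3 = 7 + 3 i \sqrt{29} \approx 7.0 + 16.155 i$)
$f + p{\left(-5 \right)} \left(-51\right) = \left(7 + 3 i \sqrt{29}\right) - -255 = \left(7 + 3 i \sqrt{29}\right) + 255 = 262 + 3 i \sqrt{29}$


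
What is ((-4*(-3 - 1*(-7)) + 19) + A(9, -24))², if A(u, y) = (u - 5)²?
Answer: 361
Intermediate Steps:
A(u, y) = (-5 + u)²
((-4*(-3 - 1*(-7)) + 19) + A(9, -24))² = ((-4*(-3 - 1*(-7)) + 19) + (-5 + 9)²)² = ((-4*(-3 + 7) + 19) + 4²)² = ((-4*4 + 19) + 16)² = ((-16 + 19) + 16)² = (3 + 16)² = 19² = 361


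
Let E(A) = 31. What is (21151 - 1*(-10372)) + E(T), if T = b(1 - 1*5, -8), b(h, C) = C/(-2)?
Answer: 31554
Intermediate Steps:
b(h, C) = -C/2 (b(h, C) = C*(-1/2) = -C/2)
T = 4 (T = -1/2*(-8) = 4)
(21151 - 1*(-10372)) + E(T) = (21151 - 1*(-10372)) + 31 = (21151 + 10372) + 31 = 31523 + 31 = 31554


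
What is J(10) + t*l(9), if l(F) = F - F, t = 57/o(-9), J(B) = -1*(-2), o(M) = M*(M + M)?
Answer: 2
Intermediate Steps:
o(M) = 2*M**2 (o(M) = M*(2*M) = 2*M**2)
J(B) = 2
t = 19/54 (t = 57/((2*(-9)**2)) = 57/((2*81)) = 57/162 = 57*(1/162) = 19/54 ≈ 0.35185)
l(F) = 0
J(10) + t*l(9) = 2 + (19/54)*0 = 2 + 0 = 2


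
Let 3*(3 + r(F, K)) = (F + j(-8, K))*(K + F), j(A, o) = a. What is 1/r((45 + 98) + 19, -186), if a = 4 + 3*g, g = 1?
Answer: -1/1355 ≈ -0.00073801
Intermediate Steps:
a = 7 (a = 4 + 3*1 = 4 + 3 = 7)
j(A, o) = 7
r(F, K) = -3 + (7 + F)*(F + K)/3 (r(F, K) = -3 + ((F + 7)*(K + F))/3 = -3 + ((7 + F)*(F + K))/3 = -3 + (7 + F)*(F + K)/3)
1/r((45 + 98) + 19, -186) = 1/(-3 + ((45 + 98) + 19)²/3 + 7*((45 + 98) + 19)/3 + (7/3)*(-186) + (⅓)*((45 + 98) + 19)*(-186)) = 1/(-3 + (143 + 19)²/3 + 7*(143 + 19)/3 - 434 + (⅓)*(143 + 19)*(-186)) = 1/(-3 + (⅓)*162² + (7/3)*162 - 434 + (⅓)*162*(-186)) = 1/(-3 + (⅓)*26244 + 378 - 434 - 10044) = 1/(-3 + 8748 + 378 - 434 - 10044) = 1/(-1355) = -1/1355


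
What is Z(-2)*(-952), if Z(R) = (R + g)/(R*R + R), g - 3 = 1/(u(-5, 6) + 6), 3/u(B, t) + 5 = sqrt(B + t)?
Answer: -1700/3 ≈ -566.67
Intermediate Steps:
u(B, t) = 3/(-5 + sqrt(B + t))
g = 67/21 (g = 3 + 1/(3/(-5 + sqrt(-5 + 6)) + 6) = 3 + 1/(3/(-5 + sqrt(1)) + 6) = 3 + 1/(3/(-5 + 1) + 6) = 3 + 1/(3/(-4) + 6) = 3 + 1/(3*(-1/4) + 6) = 3 + 1/(-3/4 + 6) = 3 + 1/(21/4) = 3 + 4/21 = 67/21 ≈ 3.1905)
Z(R) = (67/21 + R)/(R + R**2) (Z(R) = (R + 67/21)/(R*R + R) = (67/21 + R)/(R**2 + R) = (67/21 + R)/(R + R**2))
Z(-2)*(-952) = ((67/21 - 2)/((-2)*(1 - 2)))*(-952) = -1/2*25/21/(-1)*(-952) = -1/2*(-1)*25/21*(-952) = (25/42)*(-952) = -1700/3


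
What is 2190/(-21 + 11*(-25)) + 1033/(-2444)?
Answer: -353633/45214 ≈ -7.8213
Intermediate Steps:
2190/(-21 + 11*(-25)) + 1033/(-2444) = 2190/(-21 - 275) + 1033*(-1/2444) = 2190/(-296) - 1033/2444 = 2190*(-1/296) - 1033/2444 = -1095/148 - 1033/2444 = -353633/45214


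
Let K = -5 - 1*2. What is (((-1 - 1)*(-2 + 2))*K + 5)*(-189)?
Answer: -945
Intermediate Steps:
K = -7 (K = -5 - 2 = -7)
(((-1 - 1)*(-2 + 2))*K + 5)*(-189) = (((-1 - 1)*(-2 + 2))*(-7) + 5)*(-189) = (-2*0*(-7) + 5)*(-189) = (0*(-7) + 5)*(-189) = (0 + 5)*(-189) = 5*(-189) = -945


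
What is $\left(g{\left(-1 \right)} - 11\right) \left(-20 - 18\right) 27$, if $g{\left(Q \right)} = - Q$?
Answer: $10260$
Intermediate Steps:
$\left(g{\left(-1 \right)} - 11\right) \left(-20 - 18\right) 27 = \left(\left(-1\right) \left(-1\right) - 11\right) \left(-20 - 18\right) 27 = \left(1 - 11\right) \left(-20 - 18\right) 27 = \left(-10\right) \left(-38\right) 27 = 380 \cdot 27 = 10260$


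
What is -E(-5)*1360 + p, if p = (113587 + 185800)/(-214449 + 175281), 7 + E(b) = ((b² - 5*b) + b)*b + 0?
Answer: 726940469/2304 ≈ 3.1551e+5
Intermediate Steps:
E(b) = -7 + b*(b² - 4*b) (E(b) = -7 + (((b² - 5*b) + b)*b + 0) = -7 + ((b² - 4*b)*b + 0) = -7 + (b*(b² - 4*b) + 0) = -7 + b*(b² - 4*b))
p = -17611/2304 (p = 299387/(-39168) = 299387*(-1/39168) = -17611/2304 ≈ -7.6437)
-E(-5)*1360 + p = -(-7 + (-5)³ - 4*(-5)²)*1360 - 17611/2304 = -(-7 - 125 - 4*25)*1360 - 17611/2304 = -(-7 - 125 - 100)*1360 - 17611/2304 = -(-232)*1360 - 17611/2304 = -1*(-315520) - 17611/2304 = 315520 - 17611/2304 = 726940469/2304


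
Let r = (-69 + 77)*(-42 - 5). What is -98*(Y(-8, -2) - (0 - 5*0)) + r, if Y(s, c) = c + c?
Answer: 16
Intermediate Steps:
r = -376 (r = 8*(-47) = -376)
Y(s, c) = 2*c
-98*(Y(-8, -2) - (0 - 5*0)) + r = -98*(2*(-2) - (0 - 5*0)) - 376 = -98*(-4 - (0 + 0)) - 376 = -98*(-4 - 1*0) - 376 = -98*(-4 + 0) - 376 = -98*(-4) - 376 = 392 - 376 = 16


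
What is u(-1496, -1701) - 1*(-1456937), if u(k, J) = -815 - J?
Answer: 1457823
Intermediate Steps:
u(-1496, -1701) - 1*(-1456937) = (-815 - 1*(-1701)) - 1*(-1456937) = (-815 + 1701) + 1456937 = 886 + 1456937 = 1457823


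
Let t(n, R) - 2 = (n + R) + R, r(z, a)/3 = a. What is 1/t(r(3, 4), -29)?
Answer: -1/44 ≈ -0.022727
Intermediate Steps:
r(z, a) = 3*a
t(n, R) = 2 + n + 2*R (t(n, R) = 2 + ((n + R) + R) = 2 + ((R + n) + R) = 2 + (n + 2*R) = 2 + n + 2*R)
1/t(r(3, 4), -29) = 1/(2 + 3*4 + 2*(-29)) = 1/(2 + 12 - 58) = 1/(-44) = -1/44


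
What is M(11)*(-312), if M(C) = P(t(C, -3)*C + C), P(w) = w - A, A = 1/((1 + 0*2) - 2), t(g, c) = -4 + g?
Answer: -27768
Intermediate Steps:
A = -1 (A = 1/((1 + 0) - 2) = 1/(1 - 2) = 1/(-1) = -1)
P(w) = 1 + w (P(w) = w - 1*(-1) = w + 1 = 1 + w)
M(C) = 1 + C + C*(-4 + C) (M(C) = 1 + ((-4 + C)*C + C) = 1 + (C*(-4 + C) + C) = 1 + (C + C*(-4 + C)) = 1 + C + C*(-4 + C))
M(11)*(-312) = (1 + 11*(-3 + 11))*(-312) = (1 + 11*8)*(-312) = (1 + 88)*(-312) = 89*(-312) = -27768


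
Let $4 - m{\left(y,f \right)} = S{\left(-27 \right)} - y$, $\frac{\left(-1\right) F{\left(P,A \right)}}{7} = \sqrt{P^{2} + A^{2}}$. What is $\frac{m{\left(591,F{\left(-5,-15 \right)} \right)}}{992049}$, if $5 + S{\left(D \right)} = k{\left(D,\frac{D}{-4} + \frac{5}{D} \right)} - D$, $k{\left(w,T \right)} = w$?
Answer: $\frac{200}{330683} \approx 0.00060481$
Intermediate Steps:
$F{\left(P,A \right)} = - 7 \sqrt{A^{2} + P^{2}}$ ($F{\left(P,A \right)} = - 7 \sqrt{P^{2} + A^{2}} = - 7 \sqrt{A^{2} + P^{2}}$)
$S{\left(D \right)} = -5$ ($S{\left(D \right)} = -5 + \left(D - D\right) = -5 + 0 = -5$)
$m{\left(y,f \right)} = 9 + y$ ($m{\left(y,f \right)} = 4 - \left(-5 - y\right) = 4 + \left(5 + y\right) = 9 + y$)
$\frac{m{\left(591,F{\left(-5,-15 \right)} \right)}}{992049} = \frac{9 + 591}{992049} = 600 \cdot \frac{1}{992049} = \frac{200}{330683}$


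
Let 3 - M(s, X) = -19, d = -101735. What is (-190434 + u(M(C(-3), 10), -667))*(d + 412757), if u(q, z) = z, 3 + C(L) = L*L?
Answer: -59436615222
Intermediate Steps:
C(L) = -3 + L² (C(L) = -3 + L*L = -3 + L²)
M(s, X) = 22 (M(s, X) = 3 - 1*(-19) = 3 + 19 = 22)
(-190434 + u(M(C(-3), 10), -667))*(d + 412757) = (-190434 - 667)*(-101735 + 412757) = -191101*311022 = -59436615222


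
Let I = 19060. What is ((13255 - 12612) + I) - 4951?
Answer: 14752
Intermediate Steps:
((13255 - 12612) + I) - 4951 = ((13255 - 12612) + 19060) - 4951 = (643 + 19060) - 4951 = 19703 - 4951 = 14752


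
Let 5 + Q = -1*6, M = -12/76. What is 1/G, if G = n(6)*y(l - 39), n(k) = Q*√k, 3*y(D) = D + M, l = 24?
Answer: 19*√6/6336 ≈ 0.0073454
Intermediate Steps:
M = -3/19 (M = -12*1/76 = -3/19 ≈ -0.15789)
Q = -11 (Q = -5 - 1*6 = -5 - 6 = -11)
y(D) = -1/19 + D/3 (y(D) = (D - 3/19)/3 = (-3/19 + D)/3 = -1/19 + D/3)
n(k) = -11*√k
G = 1056*√6/19 (G = (-11*√6)*(-1/19 + (24 - 39)/3) = (-11*√6)*(-1/19 + (⅓)*(-15)) = (-11*√6)*(-1/19 - 5) = -11*√6*(-96/19) = 1056*√6/19 ≈ 136.14)
1/G = 1/(1056*√6/19) = 19*√6/6336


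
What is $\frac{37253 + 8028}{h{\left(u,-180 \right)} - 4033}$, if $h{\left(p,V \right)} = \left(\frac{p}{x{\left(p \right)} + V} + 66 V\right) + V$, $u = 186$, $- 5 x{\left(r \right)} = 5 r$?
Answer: $- \frac{2762141}{981704} \approx -2.8136$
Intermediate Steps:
$x{\left(r \right)} = - r$ ($x{\left(r \right)} = - \frac{5 r}{5} = - r$)
$h{\left(p,V \right)} = 67 V + \frac{p}{V - p}$ ($h{\left(p,V \right)} = \left(\frac{p}{- p + V} + 66 V\right) + V = \left(\frac{p}{V - p} + 66 V\right) + V = \left(66 V + \frac{p}{V - p}\right) + V = 67 V + \frac{p}{V - p}$)
$\frac{37253 + 8028}{h{\left(u,-180 \right)} - 4033} = \frac{37253 + 8028}{\frac{186 + 67 \left(-180\right)^{2} - \left(-12060\right) 186}{-180 - 186} - 4033} = \frac{45281}{\frac{186 + 67 \cdot 32400 + 2243160}{-180 - 186} - 4033} = \frac{45281}{\frac{186 + 2170800 + 2243160}{-366} - 4033} = \frac{45281}{\left(- \frac{1}{366}\right) 4414146 - 4033} = \frac{45281}{- \frac{735691}{61} - 4033} = \frac{45281}{- \frac{981704}{61}} = 45281 \left(- \frac{61}{981704}\right) = - \frac{2762141}{981704}$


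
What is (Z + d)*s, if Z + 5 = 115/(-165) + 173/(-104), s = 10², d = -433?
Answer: -37782925/858 ≈ -44036.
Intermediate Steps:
s = 100
Z = -25261/3432 (Z = -5 + (115/(-165) + 173/(-104)) = -5 + (115*(-1/165) + 173*(-1/104)) = -5 + (-23/33 - 173/104) = -5 - 8101/3432 = -25261/3432 ≈ -7.3604)
(Z + d)*s = (-25261/3432 - 433)*100 = -1511317/3432*100 = -37782925/858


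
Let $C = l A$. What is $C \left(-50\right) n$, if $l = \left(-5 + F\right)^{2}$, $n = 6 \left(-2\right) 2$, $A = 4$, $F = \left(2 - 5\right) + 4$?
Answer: $76800$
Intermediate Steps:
$F = 1$ ($F = -3 + 4 = 1$)
$n = -24$ ($n = \left(-12\right) 2 = -24$)
$l = 16$ ($l = \left(-5 + 1\right)^{2} = \left(-4\right)^{2} = 16$)
$C = 64$ ($C = 16 \cdot 4 = 64$)
$C \left(-50\right) n = 64 \left(-50\right) \left(-24\right) = \left(-3200\right) \left(-24\right) = 76800$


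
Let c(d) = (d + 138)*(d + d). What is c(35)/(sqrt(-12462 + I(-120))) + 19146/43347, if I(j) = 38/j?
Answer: 6382/14449 - 24220*I*sqrt(11216085)/747739 ≈ 0.44169 - 108.48*I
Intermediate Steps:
c(d) = 2*d*(138 + d) (c(d) = (138 + d)*(2*d) = 2*d*(138 + d))
c(35)/(sqrt(-12462 + I(-120))) + 19146/43347 = (2*35*(138 + 35))/(sqrt(-12462 + 38/(-120))) + 19146/43347 = (2*35*173)/(sqrt(-12462 + 38*(-1/120))) + 19146*(1/43347) = 12110/(sqrt(-12462 - 19/60)) + 6382/14449 = 12110/(sqrt(-747739/60)) + 6382/14449 = 12110/((I*sqrt(11216085)/30)) + 6382/14449 = 12110*(-2*I*sqrt(11216085)/747739) + 6382/14449 = -24220*I*sqrt(11216085)/747739 + 6382/14449 = 6382/14449 - 24220*I*sqrt(11216085)/747739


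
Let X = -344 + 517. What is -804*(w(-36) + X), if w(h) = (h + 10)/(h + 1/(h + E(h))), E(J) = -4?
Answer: -201267732/1441 ≈ -1.3967e+5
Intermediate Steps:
X = 173
w(h) = (10 + h)/(h + 1/(-4 + h)) (w(h) = (h + 10)/(h + 1/(h - 4)) = (10 + h)/(h + 1/(-4 + h)))
-804*(w(-36) + X) = -804*((-40 + (-36)² + 6*(-36))/(1 + (-36)² - 4*(-36)) + 173) = -804*((-40 + 1296 - 216)/(1 + 1296 + 144) + 173) = -804*(1040/1441 + 173) = -804*250333/1441 = -201267732/1441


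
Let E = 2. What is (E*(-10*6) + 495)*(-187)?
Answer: -70125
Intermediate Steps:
(E*(-10*6) + 495)*(-187) = (2*(-10*6) + 495)*(-187) = (2*(-60) + 495)*(-187) = (-120 + 495)*(-187) = 375*(-187) = -70125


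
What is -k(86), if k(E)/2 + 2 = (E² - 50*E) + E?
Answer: -6360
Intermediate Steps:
k(E) = -4 - 98*E + 2*E² (k(E) = -4 + 2*((E² - 50*E) + E) = -4 + 2*(E² - 49*E) = -4 + (-98*E + 2*E²) = -4 - 98*E + 2*E²)
-k(86) = -(-4 - 98*86 + 2*86²) = -(-4 - 8428 + 2*7396) = -(-4 - 8428 + 14792) = -1*6360 = -6360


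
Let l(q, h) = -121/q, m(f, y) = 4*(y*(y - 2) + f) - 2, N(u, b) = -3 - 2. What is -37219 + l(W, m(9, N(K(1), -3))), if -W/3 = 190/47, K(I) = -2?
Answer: -21209143/570 ≈ -37209.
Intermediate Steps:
N(u, b) = -5
W = -570/47 ≈ -12.128
m(f, y) = -2 + 4*f + 4*y*(-2 + y) (m(f, y) = 4*(y*(-2 + y) + f) - 2 = 4*(f + y*(-2 + y)) - 2 = (4*f + 4*y*(-2 + y)) - 2 = -2 + 4*f + 4*y*(-2 + y))
-37219 + l(W, m(9, N(K(1), -3))) = -37219 - 121/(-570/47) = -37219 - 121*(-47/570) = -37219 + 5687/570 = -21209143/570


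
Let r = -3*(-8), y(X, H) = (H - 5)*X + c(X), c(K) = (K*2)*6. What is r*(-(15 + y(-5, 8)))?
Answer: 1440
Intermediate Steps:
c(K) = 12*K (c(K) = (2*K)*6 = 12*K)
y(X, H) = 12*X + X*(-5 + H) (y(X, H) = (H - 5)*X + 12*X = (-5 + H)*X + 12*X = X*(-5 + H) + 12*X = 12*X + X*(-5 + H))
r = 24
r*(-(15 + y(-5, 8))) = 24*(-(15 - 5*(7 + 8))) = 24*(-(15 - 5*15)) = 24*(-(15 - 75)) = 24*(-1*(-60)) = 24*60 = 1440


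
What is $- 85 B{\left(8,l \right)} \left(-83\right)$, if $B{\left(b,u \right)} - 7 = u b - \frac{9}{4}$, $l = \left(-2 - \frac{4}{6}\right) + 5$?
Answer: $\frac{1982455}{12} \approx 1.652 \cdot 10^{5}$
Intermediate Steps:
$l = \frac{7}{3}$ ($l = \left(-2 - \frac{2}{3}\right) + 5 = - \frac{8}{3} + 5 = \frac{7}{3} \approx 2.3333$)
$B{\left(b,u \right)} = \frac{19}{4} + b u$ ($B{\left(b,u \right)} = 7 + \left(u b - \frac{9}{4}\right) = 7 + \left(b u - \frac{9}{4}\right) = 7 + \left(- \frac{9}{4} + b u\right) = \frac{19}{4} + b u$)
$- 85 B{\left(8,l \right)} \left(-83\right) = - 85 \left(\frac{19}{4} + 8 \cdot \frac{7}{3}\right) \left(-83\right) = - 85 \left(\frac{19}{4} + \frac{56}{3}\right) \left(-83\right) = \left(-85\right) \frac{281}{12} \left(-83\right) = \left(- \frac{23885}{12}\right) \left(-83\right) = \frac{1982455}{12}$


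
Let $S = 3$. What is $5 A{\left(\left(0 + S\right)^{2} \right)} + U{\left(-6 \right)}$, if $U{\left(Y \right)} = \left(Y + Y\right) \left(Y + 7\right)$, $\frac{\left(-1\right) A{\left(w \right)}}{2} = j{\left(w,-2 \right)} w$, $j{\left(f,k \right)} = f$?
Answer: $-822$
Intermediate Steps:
$A{\left(w \right)} = - 2 w^{2}$ ($A{\left(w \right)} = - 2 w w = - 2 w^{2}$)
$U{\left(Y \right)} = 2 Y \left(7 + Y\right)$
$5 A{\left(\left(0 + S\right)^{2} \right)} + U{\left(-6 \right)} = 5 \left(- 2 \left(\left(0 + 3\right)^{2}\right)^{2}\right) + 2 \left(-6\right) \left(7 - 6\right) = 5 \left(- 2 \left(3^{2}\right)^{2}\right) + 2 \left(-6\right) 1 = 5 \left(- 2 \cdot 9^{2}\right) - 12 = 5 \left(\left(-2\right) 81\right) - 12 = 5 \left(-162\right) - 12 = -810 - 12 = -822$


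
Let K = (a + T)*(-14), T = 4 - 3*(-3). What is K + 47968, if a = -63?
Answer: 48668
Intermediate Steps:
T = 13 (T = 4 + 9 = 13)
K = 700 (K = (-63 + 13)*(-14) = -50*(-14) = 700)
K + 47968 = 700 + 47968 = 48668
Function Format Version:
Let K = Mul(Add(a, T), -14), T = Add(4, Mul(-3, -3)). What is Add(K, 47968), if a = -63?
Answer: 48668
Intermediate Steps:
T = 13 (T = Add(4, 9) = 13)
K = 700 (K = Mul(Add(-63, 13), -14) = Mul(-50, -14) = 700)
Add(K, 47968) = Add(700, 47968) = 48668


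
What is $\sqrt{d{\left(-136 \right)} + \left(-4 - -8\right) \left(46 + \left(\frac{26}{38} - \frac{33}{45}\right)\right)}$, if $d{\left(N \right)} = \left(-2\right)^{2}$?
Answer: $\frac{2 \sqrt{3813585}}{285} \approx 13.704$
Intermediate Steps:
$d{\left(N \right)} = 4$
$\sqrt{d{\left(-136 \right)} + \left(-4 - -8\right) \left(46 + \left(\frac{26}{38} - \frac{33}{45}\right)\right)} = \sqrt{4 + \left(-4 - -8\right) \left(46 + \left(\frac{26}{38} - \frac{33}{45}\right)\right)} = \sqrt{4 + \left(-4 + 8\right) \left(46 + \left(26 \cdot \frac{1}{38} - \frac{11}{15}\right)\right)} = \sqrt{4 + 4 \left(46 + \left(\frac{13}{19} - \frac{11}{15}\right)\right)} = \sqrt{4 + 4 \left(46 - \frac{14}{285}\right)} = \sqrt{4 + 4 \cdot \frac{13096}{285}} = \sqrt{4 + \frac{52384}{285}} = \sqrt{\frac{53524}{285}} = \frac{2 \sqrt{3813585}}{285}$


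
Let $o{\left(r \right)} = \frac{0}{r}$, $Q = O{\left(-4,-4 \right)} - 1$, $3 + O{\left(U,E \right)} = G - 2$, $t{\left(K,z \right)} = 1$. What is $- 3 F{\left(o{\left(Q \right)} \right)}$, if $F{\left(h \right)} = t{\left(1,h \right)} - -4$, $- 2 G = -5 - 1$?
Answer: $-15$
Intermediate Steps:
$G = 3$ ($G = - \frac{-5 - 1}{2} = \left(- \frac{1}{2}\right) \left(-6\right) = 3$)
$O{\left(U,E \right)} = -2$ ($O{\left(U,E \right)} = -3 + \left(3 - 2\right) = -3 + 1 = -2$)
$Q = -3$ ($Q = -2 - 1 = -3$)
$o{\left(r \right)} = 0$
$F{\left(h \right)} = 5$ ($F{\left(h \right)} = 1 - -4 = 1 + 4 = 5$)
$- 3 F{\left(o{\left(Q \right)} \right)} = \left(-3\right) 5 = -15$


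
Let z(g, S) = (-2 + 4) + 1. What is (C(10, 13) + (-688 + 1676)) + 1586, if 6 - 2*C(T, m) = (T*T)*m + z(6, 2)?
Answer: 3851/2 ≈ 1925.5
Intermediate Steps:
z(g, S) = 3 (z(g, S) = 2 + 1 = 3)
C(T, m) = 3/2 - m*T²/2 (C(T, m) = 3 - ((T*T)*m + 3)/2 = 3 - (T²*m + 3)/2 = 3 - (m*T² + 3)/2 = 3 - (3 + m*T²)/2 = 3 + (-3/2 - m*T²/2) = 3/2 - m*T²/2)
(C(10, 13) + (-688 + 1676)) + 1586 = ((3/2 - ½*13*10²) + (-688 + 1676)) + 1586 = ((3/2 - ½*13*100) + 988) + 1586 = ((3/2 - 650) + 988) + 1586 = (-1297/2 + 988) + 1586 = 679/2 + 1586 = 3851/2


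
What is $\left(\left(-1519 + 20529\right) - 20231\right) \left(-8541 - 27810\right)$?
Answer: $44384571$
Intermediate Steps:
$\left(\left(-1519 + 20529\right) - 20231\right) \left(-8541 - 27810\right) = \left(19010 - 20231\right) \left(-36351\right) = \left(-1221\right) \left(-36351\right) = 44384571$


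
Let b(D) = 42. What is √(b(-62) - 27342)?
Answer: 10*I*√273 ≈ 165.23*I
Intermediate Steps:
√(b(-62) - 27342) = √(42 - 27342) = √(-27300) = 10*I*√273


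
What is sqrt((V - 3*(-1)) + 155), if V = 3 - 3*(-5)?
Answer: 4*sqrt(11) ≈ 13.266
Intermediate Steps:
V = 18 (V = 3 + 15 = 18)
sqrt((V - 3*(-1)) + 155) = sqrt((18 - 3*(-1)) + 155) = sqrt((18 + 3) + 155) = sqrt(21 + 155) = sqrt(176) = 4*sqrt(11)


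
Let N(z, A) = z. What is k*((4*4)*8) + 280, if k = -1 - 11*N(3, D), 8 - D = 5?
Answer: -4072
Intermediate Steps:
D = 3 (D = 8 - 1*5 = 8 - 5 = 3)
k = -34 (k = -1 - 11*3 = -1 - 33 = -34)
k*((4*4)*8) + 280 = -34*4*4*8 + 280 = -544*8 + 280 = -34*128 + 280 = -4352 + 280 = -4072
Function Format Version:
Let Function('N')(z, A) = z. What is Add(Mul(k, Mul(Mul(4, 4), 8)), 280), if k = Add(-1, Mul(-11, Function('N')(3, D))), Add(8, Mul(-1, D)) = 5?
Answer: -4072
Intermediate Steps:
D = 3 (D = Add(8, Mul(-1, 5)) = Add(8, -5) = 3)
k = -34 (k = Add(-1, Mul(-11, 3)) = Add(-1, -33) = -34)
Add(Mul(k, Mul(Mul(4, 4), 8)), 280) = Add(Mul(-34, Mul(Mul(4, 4), 8)), 280) = Add(Mul(-34, Mul(16, 8)), 280) = Add(Mul(-34, 128), 280) = Add(-4352, 280) = -4072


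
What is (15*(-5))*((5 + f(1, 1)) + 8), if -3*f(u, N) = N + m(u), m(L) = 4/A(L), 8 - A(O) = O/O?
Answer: -6550/7 ≈ -935.71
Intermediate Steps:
A(O) = 7 (A(O) = 8 - O/O = 8 - 1*1 = 8 - 1 = 7)
m(L) = 4/7
f(u, N) = -4/21 - N/3 (f(u, N) = -(N + 4/7)/3 = -(4/7 + N)/3 = -4/21 - N/3)
(15*(-5))*((5 + f(1, 1)) + 8) = (15*(-5))*((5 + (-4/21 - 1/3*1)) + 8) = -75*((5 + (-4/21 - 1/3)) + 8) = -75*((5 - 11/21) + 8) = -75*(94/21 + 8) = -75*262/21 = -6550/7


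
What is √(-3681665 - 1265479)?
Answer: 38*I*√3426 ≈ 2224.2*I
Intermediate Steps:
√(-3681665 - 1265479) = √(-4947144) = 38*I*√3426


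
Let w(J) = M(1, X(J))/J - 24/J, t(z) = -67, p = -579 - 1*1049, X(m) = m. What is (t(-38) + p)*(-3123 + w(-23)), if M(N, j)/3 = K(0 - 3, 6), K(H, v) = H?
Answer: 121694220/23 ≈ 5.2911e+6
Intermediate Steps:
p = -1628 (p = -579 - 1049 = -1628)
M(N, j) = -9 (M(N, j) = 3*(0 - 3) = 3*(-3) = -9)
w(J) = -33/J (w(J) = -9/J - 24/J = -33/J)
(t(-38) + p)*(-3123 + w(-23)) = (-67 - 1628)*(-3123 - 33/(-23)) = -1695*(-3123 - 33*(-1/23)) = -1695*(-3123 + 33/23) = -1695*(-71796/23) = 121694220/23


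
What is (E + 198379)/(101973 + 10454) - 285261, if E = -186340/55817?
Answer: -1790098080261896/6275337859 ≈ -2.8526e+5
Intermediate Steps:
E = -186340/55817 (E = -186340*1/55817 = -186340/55817 ≈ -3.3384)
(E + 198379)/(101973 + 10454) - 285261 = (-186340/55817 + 198379)/(101973 + 10454) - 285261 = (11072734303/55817)/112427 - 285261 = (11072734303/55817)*(1/112427) - 285261 = 11072734303/6275337859 - 285261 = -1790098080261896/6275337859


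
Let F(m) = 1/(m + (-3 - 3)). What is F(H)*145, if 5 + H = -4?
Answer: -29/3 ≈ -9.6667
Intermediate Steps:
H = -9 (H = -5 - 4 = -9)
F(m) = 1/(-6 + m) (F(m) = 1/(m - 6) = 1/(-6 + m))
F(H)*145 = 145/(-6 - 9) = 145/(-15) = -1/15*145 = -29/3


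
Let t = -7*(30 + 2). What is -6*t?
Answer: 1344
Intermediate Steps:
t = -224 (t = -7*32 = -224)
-6*t = -6*(-224) = 1344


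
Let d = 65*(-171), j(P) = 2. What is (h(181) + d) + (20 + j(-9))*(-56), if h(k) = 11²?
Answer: -12226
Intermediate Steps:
h(k) = 121
d = -11115
(h(181) + d) + (20 + j(-9))*(-56) = (121 - 11115) + (20 + 2)*(-56) = -10994 + 22*(-56) = -10994 - 1232 = -12226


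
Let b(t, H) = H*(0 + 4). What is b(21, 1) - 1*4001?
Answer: -3997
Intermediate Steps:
b(t, H) = 4*H (b(t, H) = H*4 = 4*H)
b(21, 1) - 1*4001 = 4*1 - 1*4001 = 4 - 4001 = -3997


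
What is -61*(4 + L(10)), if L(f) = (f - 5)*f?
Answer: -3294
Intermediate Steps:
L(f) = f*(-5 + f) (L(f) = (-5 + f)*f = f*(-5 + f))
-61*(4 + L(10)) = -61*(4 + 10*(-5 + 10)) = -61*(4 + 10*5) = -61*(4 + 50) = -61*54 = -3294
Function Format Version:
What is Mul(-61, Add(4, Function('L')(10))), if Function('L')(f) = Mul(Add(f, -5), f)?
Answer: -3294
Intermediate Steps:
Function('L')(f) = Mul(f, Add(-5, f)) (Function('L')(f) = Mul(Add(-5, f), f) = Mul(f, Add(-5, f)))
Mul(-61, Add(4, Function('L')(10))) = Mul(-61, Add(4, Mul(10, Add(-5, 10)))) = Mul(-61, Add(4, Mul(10, 5))) = Mul(-61, Add(4, 50)) = Mul(-61, 54) = -3294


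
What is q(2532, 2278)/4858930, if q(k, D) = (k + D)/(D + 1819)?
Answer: 481/1990703621 ≈ 2.4162e-7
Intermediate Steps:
q(k, D) = (D + k)/(1819 + D)
q(2532, 2278)/4858930 = ((2278 + 2532)/(1819 + 2278))/4858930 = (4810/4097)*(1/4858930) = 481/1990703621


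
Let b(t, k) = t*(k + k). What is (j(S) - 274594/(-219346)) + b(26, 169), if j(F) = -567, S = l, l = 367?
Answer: 901759030/109673 ≈ 8222.3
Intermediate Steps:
b(t, k) = 2*k*t (b(t, k) = t*(2*k) = 2*k*t)
S = 367
(j(S) - 274594/(-219346)) + b(26, 169) = (-567 - 274594/(-219346)) + 2*169*26 = (-567 - 274594*(-1/219346)) + 8788 = (-567 + 137297/109673) + 8788 = -62047294/109673 + 8788 = 901759030/109673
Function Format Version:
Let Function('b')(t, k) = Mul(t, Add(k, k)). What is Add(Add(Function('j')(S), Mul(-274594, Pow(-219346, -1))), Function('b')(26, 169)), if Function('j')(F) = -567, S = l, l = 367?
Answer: Rational(901759030, 109673) ≈ 8222.3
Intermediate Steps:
Function('b')(t, k) = Mul(2, k, t) (Function('b')(t, k) = Mul(t, Mul(2, k)) = Mul(2, k, t))
S = 367
Add(Add(Function('j')(S), Mul(-274594, Pow(-219346, -1))), Function('b')(26, 169)) = Add(Add(-567, Mul(-274594, Pow(-219346, -1))), Mul(2, 169, 26)) = Add(Add(-567, Mul(-274594, Rational(-1, 219346))), 8788) = Add(Add(-567, Rational(137297, 109673)), 8788) = Add(Rational(-62047294, 109673), 8788) = Rational(901759030, 109673)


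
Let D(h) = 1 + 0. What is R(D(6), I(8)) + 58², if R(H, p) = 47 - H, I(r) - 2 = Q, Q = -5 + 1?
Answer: 3410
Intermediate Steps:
D(h) = 1
Q = -4
I(r) = -2 (I(r) = 2 - 4 = -2)
R(D(6), I(8)) + 58² = (47 - 1*1) + 58² = (47 - 1) + 3364 = 46 + 3364 = 3410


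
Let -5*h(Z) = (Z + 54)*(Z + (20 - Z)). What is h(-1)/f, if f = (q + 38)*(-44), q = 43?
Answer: 53/891 ≈ 0.059484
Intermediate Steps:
f = -3564 (f = (43 + 38)*(-44) = 81*(-44) = -3564)
h(Z) = -216 - 4*Z (h(Z) = -(Z + 54)*(Z + (20 - Z))/5 = -(54 + Z)*20/5 = -(1080 + 20*Z)/5 = -216 - 4*Z)
h(-1)/f = (-216 - 4*(-1))/(-3564) = (-216 + 4)*(-1/3564) = -212*(-1/3564) = 53/891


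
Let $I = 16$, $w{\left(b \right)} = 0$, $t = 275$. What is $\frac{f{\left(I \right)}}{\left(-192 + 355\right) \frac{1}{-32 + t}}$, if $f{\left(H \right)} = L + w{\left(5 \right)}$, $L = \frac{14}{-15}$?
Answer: $- \frac{1134}{815} \approx -1.3914$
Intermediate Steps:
$L = - \frac{14}{15}$ ($L = 14 \left(- \frac{1}{15}\right) = - \frac{14}{15} \approx -0.93333$)
$f{\left(H \right)} = - \frac{14}{15}$ ($f{\left(H \right)} = - \frac{14}{15} + 0 = - \frac{14}{15}$)
$\frac{f{\left(I \right)}}{\left(-192 + 355\right) \frac{1}{-32 + t}} = - \frac{14}{15 \frac{-192 + 355}{-32 + 275}} = - \frac{14}{15 \cdot \frac{163}{243}} = \left(- \frac{14}{15}\right) \frac{243}{163} = - \frac{1134}{815}$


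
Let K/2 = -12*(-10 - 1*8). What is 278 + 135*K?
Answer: 58598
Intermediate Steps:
K = 432 (K = 2*(-12*(-10 - 1*8)) = 2*(-12*(-10 - 8)) = 2*(-12*(-18)) = 2*(-1*(-216)) = 2*216 = 432)
278 + 135*K = 278 + 135*432 = 278 + 58320 = 58598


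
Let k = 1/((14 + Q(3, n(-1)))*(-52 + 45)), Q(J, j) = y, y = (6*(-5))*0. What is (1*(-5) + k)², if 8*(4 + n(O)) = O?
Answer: 241081/9604 ≈ 25.102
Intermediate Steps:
n(O) = -4 + O/8
y = 0 (y = -30*0 = 0)
Q(J, j) = 0
k = -1/98 (k = 1/((14 + 0)*(-52 + 45)) = 1/(14*(-7)) = 1/(-98) = -1/98 ≈ -0.010204)
(1*(-5) + k)² = (1*(-5) - 1/98)² = (-5 - 1/98)² = (-491/98)² = 241081/9604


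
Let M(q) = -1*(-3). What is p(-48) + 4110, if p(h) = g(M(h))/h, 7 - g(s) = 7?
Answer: 4110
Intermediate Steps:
M(q) = 3
g(s) = 0 (g(s) = 7 - 1*7 = 7 - 7 = 0)
p(h) = 0 (p(h) = 0/h = 0)
p(-48) + 4110 = 0 + 4110 = 4110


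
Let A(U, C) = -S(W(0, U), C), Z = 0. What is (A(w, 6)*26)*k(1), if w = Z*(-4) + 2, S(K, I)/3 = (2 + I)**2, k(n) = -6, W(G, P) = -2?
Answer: 29952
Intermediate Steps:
S(K, I) = 3*(2 + I)**2
w = 2 (w = 0*(-4) + 2 = 0 + 2 = 2)
A(U, C) = -3*(2 + C)**2
(A(w, 6)*26)*k(1) = (-3*(2 + 6)**2*26)*(-6) = (-3*8**2*26)*(-6) = (-3*64*26)*(-6) = -192*26*(-6) = -4992*(-6) = 29952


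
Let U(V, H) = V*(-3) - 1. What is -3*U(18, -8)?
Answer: 165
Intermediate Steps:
U(V, H) = -1 - 3*V (U(V, H) = -3*V - 1 = -1 - 3*V)
-3*U(18, -8) = -3*(-1 - 3*18) = -3*(-1 - 54) = -3*(-55) = 165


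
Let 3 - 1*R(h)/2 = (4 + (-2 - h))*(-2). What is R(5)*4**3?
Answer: -384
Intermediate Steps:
R(h) = 14 - 4*h (R(h) = 6 - 2*(4 + (-2 - h))*(-2) = 6 - 2*(2 - h)*(-2) = 6 - 2*(-4 + 2*h) = 6 + (8 - 4*h) = 14 - 4*h)
R(5)*4**3 = (14 - 4*5)*4**3 = (14 - 20)*64 = -6*64 = -384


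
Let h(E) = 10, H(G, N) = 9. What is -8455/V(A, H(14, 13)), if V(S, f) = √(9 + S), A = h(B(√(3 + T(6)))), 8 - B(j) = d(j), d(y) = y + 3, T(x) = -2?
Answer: -445*√19 ≈ -1939.7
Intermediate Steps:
d(y) = 3 + y
B(j) = 5 - j (B(j) = 8 - (3 + j) = 8 + (-3 - j) = 5 - j)
A = 10
-8455/V(A, H(14, 13)) = -8455/√(9 + 10) = -8455*√19/19 = -445*√19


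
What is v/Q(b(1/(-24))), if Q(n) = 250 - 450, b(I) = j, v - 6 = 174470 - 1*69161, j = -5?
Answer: -21063/40 ≈ -526.58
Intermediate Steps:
v = 105315 (v = 6 + (174470 - 1*69161) = 6 + (174470 - 69161) = 6 + 105309 = 105315)
b(I) = -5
Q(n) = -200
v/Q(b(1/(-24))) = 105315/(-200) = 105315*(-1/200) = -21063/40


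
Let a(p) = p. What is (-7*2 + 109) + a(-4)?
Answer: 91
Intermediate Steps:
(-7*2 + 109) + a(-4) = (-7*2 + 109) - 4 = (-14 + 109) - 4 = 95 - 4 = 91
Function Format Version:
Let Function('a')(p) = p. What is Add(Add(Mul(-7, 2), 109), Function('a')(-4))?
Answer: 91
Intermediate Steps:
Add(Add(Mul(-7, 2), 109), Function('a')(-4)) = Add(Add(Mul(-7, 2), 109), -4) = Add(Add(-14, 109), -4) = Add(95, -4) = 91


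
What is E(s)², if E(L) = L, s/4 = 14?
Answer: 3136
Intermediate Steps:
s = 56 (s = 4*14 = 56)
E(s)² = 56² = 3136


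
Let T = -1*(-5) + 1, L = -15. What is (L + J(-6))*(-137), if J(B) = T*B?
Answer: 6987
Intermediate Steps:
T = 6 (T = 5 + 1 = 6)
J(B) = 6*B
(L + J(-6))*(-137) = (-15 + 6*(-6))*(-137) = (-15 - 36)*(-137) = -51*(-137) = 6987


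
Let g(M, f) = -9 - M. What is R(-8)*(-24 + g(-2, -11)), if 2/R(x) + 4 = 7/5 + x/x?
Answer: 155/4 ≈ 38.750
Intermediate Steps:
R(x) = -5/4 (R(x) = 2/(-4 + (7/5 + x/x)) = 2/(-4 + (7*(1/5) + 1)) = 2/(-4 + (7/5 + 1)) = 2/(-4 + 12/5) = 2/(-8/5) = 2*(-5/8) = -5/4)
R(-8)*(-24 + g(-2, -11)) = -5*(-24 + (-9 - 1*(-2)))/4 = -5*(-24 + (-9 + 2))/4 = -5*(-24 - 7)/4 = -5/4*(-31) = 155/4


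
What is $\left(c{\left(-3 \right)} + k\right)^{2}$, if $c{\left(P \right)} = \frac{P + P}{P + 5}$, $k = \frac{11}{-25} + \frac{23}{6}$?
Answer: $\frac{3481}{22500} \approx 0.15471$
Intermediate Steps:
$k = \frac{509}{150}$ ($k = 11 \left(- \frac{1}{25}\right) + 23 \cdot \frac{1}{6} = - \frac{11}{25} + \frac{23}{6} = \frac{509}{150} \approx 3.3933$)
$c{\left(P \right)} = \frac{2 P}{5 + P}$
$\left(c{\left(-3 \right)} + k\right)^{2} = \left(2 \left(-3\right) \frac{1}{5 - 3} + \frac{509}{150}\right)^{2} = \left(2 \left(-3\right) \frac{1}{2} + \frac{509}{150}\right)^{2} = \left(-3 + \frac{509}{150}\right)^{2} = \left(\frac{59}{150}\right)^{2} = \frac{3481}{22500}$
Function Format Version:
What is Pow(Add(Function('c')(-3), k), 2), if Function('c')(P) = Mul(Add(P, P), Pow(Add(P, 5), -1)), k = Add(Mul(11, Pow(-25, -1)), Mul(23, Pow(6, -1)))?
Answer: Rational(3481, 22500) ≈ 0.15471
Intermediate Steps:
k = Rational(509, 150) (k = Add(Mul(11, Rational(-1, 25)), Mul(23, Rational(1, 6))) = Add(Rational(-11, 25), Rational(23, 6)) = Rational(509, 150) ≈ 3.3933)
Function('c')(P) = Mul(2, P, Pow(Add(5, P), -1)) (Function('c')(P) = Mul(Mul(2, P), Pow(Add(5, P), -1)) = Mul(2, P, Pow(Add(5, P), -1)))
Pow(Add(Function('c')(-3), k), 2) = Pow(Add(Mul(2, -3, Pow(Add(5, -3), -1)), Rational(509, 150)), 2) = Pow(Add(Mul(2, -3, Pow(2, -1)), Rational(509, 150)), 2) = Pow(Add(Mul(2, -3, Rational(1, 2)), Rational(509, 150)), 2) = Pow(Add(-3, Rational(509, 150)), 2) = Pow(Rational(59, 150), 2) = Rational(3481, 22500)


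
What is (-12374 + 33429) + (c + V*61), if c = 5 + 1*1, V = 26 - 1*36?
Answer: 20451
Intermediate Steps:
V = -10 (V = 26 - 36 = -10)
c = 6 (c = 5 + 1 = 6)
(-12374 + 33429) + (c + V*61) = (-12374 + 33429) + (6 - 10*61) = 21055 + (6 - 610) = 21055 - 604 = 20451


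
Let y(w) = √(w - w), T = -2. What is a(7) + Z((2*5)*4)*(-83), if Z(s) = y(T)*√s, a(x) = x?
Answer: 7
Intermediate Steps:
y(w) = 0 (y(w) = √0 = 0)
Z(s) = 0 (Z(s) = 0*√s = 0)
a(7) + Z((2*5)*4)*(-83) = 7 + 0*(-83) = 7 + 0 = 7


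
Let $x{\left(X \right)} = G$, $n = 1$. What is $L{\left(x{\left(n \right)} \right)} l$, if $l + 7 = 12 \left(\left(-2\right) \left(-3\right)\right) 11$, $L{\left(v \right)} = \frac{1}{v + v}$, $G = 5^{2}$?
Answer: $\frac{157}{10} \approx 15.7$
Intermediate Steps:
$G = 25$
$x{\left(X \right)} = 25$
$L{\left(v \right)} = \frac{1}{2 v}$
$l = 785$ ($l = -7 + 12 \left(\left(-2\right) \left(-3\right)\right) 11 = -7 + 12 \cdot 6 \cdot 11 = -7 + 72 \cdot 11 = -7 + 792 = 785$)
$L{\left(x{\left(n \right)} \right)} l = \frac{1}{2 \cdot 25} \cdot 785 = \frac{1}{2} \cdot \frac{1}{25} \cdot 785 = \frac{1}{50} \cdot 785 = \frac{157}{10}$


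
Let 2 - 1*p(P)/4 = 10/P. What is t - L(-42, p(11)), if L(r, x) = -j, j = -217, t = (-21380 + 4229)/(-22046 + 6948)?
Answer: -3259115/15098 ≈ -215.86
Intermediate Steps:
t = 17151/15098 (t = -17151/(-15098) = -17151*(-1/15098) = 17151/15098 ≈ 1.1360)
p(P) = 8 - 40/P
L(r, x) = 217 (L(r, x) = -1*(-217) = 217)
t - L(-42, p(11)) = 17151/15098 - 1*217 = 17151/15098 - 217 = -3259115/15098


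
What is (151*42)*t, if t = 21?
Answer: 133182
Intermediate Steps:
(151*42)*t = (151*42)*21 = 6342*21 = 133182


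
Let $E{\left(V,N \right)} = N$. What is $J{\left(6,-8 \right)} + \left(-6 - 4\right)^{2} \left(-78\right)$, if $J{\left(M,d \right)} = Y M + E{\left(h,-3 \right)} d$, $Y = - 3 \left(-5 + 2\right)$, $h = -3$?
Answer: $-7722$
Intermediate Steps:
$Y = 9$ ($Y = \left(-3\right) \left(-3\right) = 9$)
$J{\left(M,d \right)} = - 3 d + 9 M$ ($J{\left(M,d \right)} = 9 M - 3 d = - 3 d + 9 M$)
$J{\left(6,-8 \right)} + \left(-6 - 4\right)^{2} \left(-78\right) = \left(\left(-3\right) \left(-8\right) + 9 \cdot 6\right) + \left(-6 - 4\right)^{2} \left(-78\right) = \left(24 + 54\right) + \left(-10\right)^{2} \left(-78\right) = 78 + 100 \left(-78\right) = 78 - 7800 = -7722$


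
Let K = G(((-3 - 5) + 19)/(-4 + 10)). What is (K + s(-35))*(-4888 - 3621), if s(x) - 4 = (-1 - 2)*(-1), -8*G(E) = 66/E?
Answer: -42545/2 ≈ -21273.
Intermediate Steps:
G(E) = -33/(4*E)
K = -9/2 (K = -33*(-4 + 10)/((-3 - 5) + 19)/4 = -33*6/(-8 + 19)/4 = -33/(4*(11*(⅙))) = -33/(4*11/6) = -33/4*6/11 = -9/2 ≈ -4.5000)
s(x) = 7 (s(x) = 4 + (-1 - 2)*(-1) = 4 - 3*(-1) = 4 + 3 = 7)
(K + s(-35))*(-4888 - 3621) = (-9/2 + 7)*(-4888 - 3621) = (5/2)*(-8509) = -42545/2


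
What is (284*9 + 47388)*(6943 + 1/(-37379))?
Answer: 12961586545824/37379 ≈ 3.4676e+8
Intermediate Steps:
(284*9 + 47388)*(6943 + 1/(-37379)) = (2556 + 47388)*(6943 - 1/37379) = 49944*(259522396/37379) = 12961586545824/37379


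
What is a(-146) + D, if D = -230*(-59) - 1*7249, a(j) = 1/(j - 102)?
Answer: 1567607/248 ≈ 6321.0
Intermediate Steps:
a(j) = 1/(-102 + j)
D = 6321 (D = 13570 - 7249 = 6321)
a(-146) + D = 1/(-102 - 146) + 6321 = 1/(-248) + 6321 = -1/248 + 6321 = 1567607/248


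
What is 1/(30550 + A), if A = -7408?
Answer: 1/23142 ≈ 4.3212e-5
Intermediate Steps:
1/(30550 + A) = 1/(30550 - 7408) = 1/23142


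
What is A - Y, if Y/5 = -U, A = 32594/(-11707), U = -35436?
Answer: -2074278854/11707 ≈ -1.7718e+5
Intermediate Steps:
A = -32594/11707 (A = 32594*(-1/11707) = -32594/11707 ≈ -2.7841)
Y = 177180 (Y = 5*(-1*(-35436)) = 5*35436 = 177180)
A - Y = -32594/11707 - 1*177180 = -32594/11707 - 177180 = -2074278854/11707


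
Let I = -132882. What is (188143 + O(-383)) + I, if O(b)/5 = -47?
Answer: 55026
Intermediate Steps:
O(b) = -235 (O(b) = 5*(-47) = -235)
(188143 + O(-383)) + I = (188143 - 235) - 132882 = 187908 - 132882 = 55026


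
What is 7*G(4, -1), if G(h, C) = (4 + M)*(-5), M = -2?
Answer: -70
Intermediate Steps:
G(h, C) = -10 (G(h, C) = (4 - 2)*(-5) = 2*(-5) = -10)
7*G(4, -1) = 7*(-10) = -70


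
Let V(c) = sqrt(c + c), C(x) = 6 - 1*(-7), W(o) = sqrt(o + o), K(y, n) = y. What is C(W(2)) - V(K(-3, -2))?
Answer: 13 - I*sqrt(6) ≈ 13.0 - 2.4495*I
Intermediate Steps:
W(o) = sqrt(2)*sqrt(o) (W(o) = sqrt(2*o) = sqrt(2)*sqrt(o))
C(x) = 13 (C(x) = 6 + 7 = 13)
V(c) = sqrt(2)*sqrt(c) (V(c) = sqrt(2*c) = sqrt(2)*sqrt(c))
C(W(2)) - V(K(-3, -2)) = 13 - sqrt(2)*sqrt(-3) = 13 - sqrt(2)*I*sqrt(3) = 13 - I*sqrt(6)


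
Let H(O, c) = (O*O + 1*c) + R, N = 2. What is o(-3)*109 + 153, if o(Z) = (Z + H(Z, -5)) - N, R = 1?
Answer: 153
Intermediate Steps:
H(O, c) = 1 + c + O**2 (H(O, c) = (O*O + 1*c) + 1 = (O**2 + c) + 1 = (c + O**2) + 1 = 1 + c + O**2)
o(Z) = -6 + Z + Z**2 (o(Z) = (Z + (1 - 5 + Z**2)) - 1*2 = (Z + (-4 + Z**2)) - 2 = (-4 + Z + Z**2) - 2 = -6 + Z + Z**2)
o(-3)*109 + 153 = (-6 - 3 + (-3)**2)*109 + 153 = (-6 - 3 + 9)*109 + 153 = 0*109 + 153 = 0 + 153 = 153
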